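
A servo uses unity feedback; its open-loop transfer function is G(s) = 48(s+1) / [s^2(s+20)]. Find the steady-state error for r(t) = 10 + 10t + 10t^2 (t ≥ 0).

The open loop has two poles at the origin → type 2 system. Taking each input component in turn:
  • 10: tracked with zero error.
  • 10t: tracked with zero error.
  • 10t^2: e_ss = 20/K_a with K_a=2.4 → 25/3.
Total e_ss = 25/3.

25/3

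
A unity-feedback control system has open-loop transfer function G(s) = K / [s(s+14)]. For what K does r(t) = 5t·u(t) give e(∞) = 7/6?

System type = 1 (one pole at s=0).
K_v = lim_{s→0} s·G(s) = K / (14) = (1/14)·K.
e_ss = 5/K_v = 7/6 ⇒ K_v = 30/7 ⇒ K = (30/7)/(1/14) = 60.

60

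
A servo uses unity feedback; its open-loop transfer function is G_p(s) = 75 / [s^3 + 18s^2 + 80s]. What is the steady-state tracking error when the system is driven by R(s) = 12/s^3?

Factoring s from the denominator leaves a polynomial with constant term 80, so the system is type 1.
K_a = lim_{s→0} s^2·G_p(s) = 0; the steady-state error to this parabolic input grows without bound.

infinity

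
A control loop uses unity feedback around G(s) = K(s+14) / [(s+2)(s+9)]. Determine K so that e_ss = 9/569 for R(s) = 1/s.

No free integrators in G(s): this is a type 0 system.
K_p = lim_{s→0} G(s) = K·14 / (2·9) = (7/9)·K.
e_ss = 1/(1 + K_p) = 9/569 ⇒ 1 + (7/9)·K = 569/9 ⇒ K = 80.

80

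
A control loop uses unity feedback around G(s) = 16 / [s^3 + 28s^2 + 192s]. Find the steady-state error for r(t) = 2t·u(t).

The denominator has no term below 192s — 1 pole at s=0, type 1.
K_v = lim_{s→0} s·G(s) = 16 / 192 = 1/12.
e_ss = 2/K_v = 2/(1/12) = 24.

24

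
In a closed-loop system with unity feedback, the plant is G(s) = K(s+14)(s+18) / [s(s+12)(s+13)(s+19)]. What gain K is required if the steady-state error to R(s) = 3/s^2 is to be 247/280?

40

The open loop has one pole at the origin → type 1 system.
K_v = lim_{s→0} s·G(s) = K·14·18 / (12·13·19) = (21/247)·K.
e_ss = 3/K_v = 247/280 ⇒ K_v = 840/247 ⇒ K = (840/247)/(21/247) = 40.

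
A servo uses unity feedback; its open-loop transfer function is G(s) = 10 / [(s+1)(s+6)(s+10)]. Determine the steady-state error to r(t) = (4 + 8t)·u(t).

System type = 0 (no poles at s=0). By superposition:
  • 4: e_ss = 4/(1+K_p) with K_p=1/6 → 24/7.
  • 8t: a type-0 system cannot track it, e_ss → ∞.
The unbounded component dominates.

infinity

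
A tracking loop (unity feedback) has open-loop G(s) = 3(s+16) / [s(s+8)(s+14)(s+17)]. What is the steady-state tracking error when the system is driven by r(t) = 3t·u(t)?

One free integrator in G(s): this is a type 1 system.
K_v = lim_{s→0} s·G(s) = 3·16 / (8·14·17) = 3/119.
e_ss = 3/K_v = 3/(3/119) = 119.

119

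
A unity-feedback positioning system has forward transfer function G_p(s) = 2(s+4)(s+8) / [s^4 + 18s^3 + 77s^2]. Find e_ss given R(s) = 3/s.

0

Lowest-order denominator term is 77s^2, so the open loop has 2 poles at the origin → type 2 system.
K_p = ∞ for a type-2 system; e_ss to a step is zero.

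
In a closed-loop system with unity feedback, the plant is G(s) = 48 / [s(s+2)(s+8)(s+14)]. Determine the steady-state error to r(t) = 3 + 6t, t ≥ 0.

One free integrator in G(s): this is a type 1 system. Taking each input component in turn:
  • 3: tracked with zero error.
  • 6t: e_ss = 6/K_v with K_v=3/14 → 28.
Total e_ss = 28.

28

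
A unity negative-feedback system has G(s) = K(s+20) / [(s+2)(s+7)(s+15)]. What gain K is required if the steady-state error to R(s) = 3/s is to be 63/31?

5

The open loop has no poles at the origin → type 0 system.
K_p = lim_{s→0} G(s) = K·20 / (2·7·15) = (2/21)·K.
e_ss = 3/(1 + K_p) = 63/31 ⇒ 1 + (2/21)·K = 31/21 ⇒ K = 5.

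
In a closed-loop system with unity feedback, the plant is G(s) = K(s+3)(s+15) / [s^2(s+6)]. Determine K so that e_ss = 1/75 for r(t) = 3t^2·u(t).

60

Two free integrators in G(s): this is a type 2 system.
K_a = lim_{s→0} s^2·G(s) = K·3·15 / (6) = 7.5·K.
e_ss = 6/K_a = 1/75 ⇒ K_a = 450 ⇒ K = 450/7.5 = 60.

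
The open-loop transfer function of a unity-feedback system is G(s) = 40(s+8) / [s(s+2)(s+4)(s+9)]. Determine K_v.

System type = 1 (one pole at s=0).
K_v = lim_{s→0} s·G(s) = 40·8 / (2·4·9) = 40/9.

40/9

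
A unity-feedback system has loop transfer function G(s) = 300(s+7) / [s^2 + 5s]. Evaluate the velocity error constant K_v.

The denominator has no term below 5s — 1 pole at s=0, type 1.
K_v = lim_{s→0} s·G(s) = 300·7 / 5 = 420.

420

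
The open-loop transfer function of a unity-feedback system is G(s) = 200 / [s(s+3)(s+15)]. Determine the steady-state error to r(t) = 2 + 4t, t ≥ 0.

System type = 1 (one pole at s=0). Taking each input component in turn:
  • 2: tracked with zero error.
  • 4t: e_ss = 4/K_v with K_v=40/9 → 0.9.
Total e_ss = 0.9.

0.9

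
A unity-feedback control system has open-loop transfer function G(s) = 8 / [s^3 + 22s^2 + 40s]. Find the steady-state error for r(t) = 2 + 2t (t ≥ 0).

Lowest-order denominator term is 40s, so the open loop has 1 pole at the origin → type 1 system. Taking each input component in turn:
  • 2: tracked with zero error.
  • 2t: e_ss = 2/K_v with K_v=0.2 → 10.
Total e_ss = 10.

10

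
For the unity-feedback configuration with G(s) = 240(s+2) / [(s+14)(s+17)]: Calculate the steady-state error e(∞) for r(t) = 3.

357/359

System type = 0 (no poles at s=0).
K_p = lim_{s→0} G(s) = 240·2 / (14·17) = 240/119.
e_ss = 3/(1 + K_p) = 3/(359/119) = 357/359.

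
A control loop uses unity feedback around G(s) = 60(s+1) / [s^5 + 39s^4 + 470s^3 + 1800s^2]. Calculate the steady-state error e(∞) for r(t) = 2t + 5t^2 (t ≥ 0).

300

The denominator has no term below 1800s^2 — 2 poles at s=0, type 2. Taking each input component in turn:
  • 2t: tracked with zero error.
  • 5t^2: e_ss = 10/K_a with K_a=1/30 → 300.
Total e_ss = 300.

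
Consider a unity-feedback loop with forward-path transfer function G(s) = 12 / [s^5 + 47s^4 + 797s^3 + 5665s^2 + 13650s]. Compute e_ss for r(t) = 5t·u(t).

The denominator has no term below 13650s — 1 pole at s=0, type 1.
K_v = lim_{s→0} s·G(s) = 12 / 13650 = 2/2275.
e_ss = 5/K_v = 5/(2/2275) = 5687.5.

5687.5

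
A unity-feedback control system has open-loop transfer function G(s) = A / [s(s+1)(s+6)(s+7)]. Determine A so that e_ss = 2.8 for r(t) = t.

G(s) has one factor of s in the denominator, so the system is type 1.
K_v = lim_{s→0} s·G(s) = A / (1·6·7) = (1/42)·A.
e_ss = 1/K_v = 2.8 ⇒ K_v = 5/14 ⇒ A = (5/14)/(1/42) = 15.

15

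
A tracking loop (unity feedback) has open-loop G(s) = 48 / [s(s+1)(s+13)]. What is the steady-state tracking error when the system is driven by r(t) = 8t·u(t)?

One free integrator in G(s): this is a type 1 system.
K_v = lim_{s→0} s·G(s) = 48 / (1·13) = 48/13.
e_ss = 8/K_v = 8/(48/13) = 13/6.

13/6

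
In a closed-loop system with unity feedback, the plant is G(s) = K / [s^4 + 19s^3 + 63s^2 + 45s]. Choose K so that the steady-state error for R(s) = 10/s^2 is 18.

Lowest-order denominator term is 45s, so the open loop has 1 pole at the origin → type 1 system.
K_v = lim_{s→0} s·G(s) = K / 45 = (1/45)·K.
e_ss = 10/K_v = 18 ⇒ K_v = 5/9 ⇒ K = (5/9)/(1/45) = 25.

25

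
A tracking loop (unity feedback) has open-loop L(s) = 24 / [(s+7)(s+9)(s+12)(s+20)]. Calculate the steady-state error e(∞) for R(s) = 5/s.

No free integrators in L(s): this is a type 0 system.
K_p = lim_{s→0} L(s) = 24 / (7·9·12·20) = 1/630.
e_ss = 5/(1 + K_p) = 5/(631/630) = 3150/631.

3150/631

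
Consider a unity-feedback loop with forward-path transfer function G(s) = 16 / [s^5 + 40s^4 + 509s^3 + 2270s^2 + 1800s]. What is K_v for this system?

The denominator has no term below 1800s — 1 pole at s=0, type 1.
K_v = lim_{s→0} s·G(s) = 16 / 1800 = 2/225.

2/225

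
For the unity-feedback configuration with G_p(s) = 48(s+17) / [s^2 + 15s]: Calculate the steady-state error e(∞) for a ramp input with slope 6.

Factoring s from the denominator leaves a polynomial with constant term 15, so the system is type 1.
K_v = lim_{s→0} s·G_p(s) = 48·17 / 15 = 54.4.
e_ss = 6/K_v = 6/54.4 = 15/136.

15/136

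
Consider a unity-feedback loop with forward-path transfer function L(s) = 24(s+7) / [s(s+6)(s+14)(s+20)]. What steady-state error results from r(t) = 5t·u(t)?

The open loop has one pole at the origin → type 1 system.
K_v = lim_{s→0} s·L(s) = 24·7 / (6·14·20) = 0.1.
e_ss = 5/K_v = 5/0.1 = 50.

50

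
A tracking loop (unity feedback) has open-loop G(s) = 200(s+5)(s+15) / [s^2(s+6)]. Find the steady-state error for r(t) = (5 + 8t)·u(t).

Two free integrators in G(s): this is a type 2 system. By superposition:
  • 5: tracked with zero error.
  • 8t: tracked with zero error.
Total e_ss = 0.

0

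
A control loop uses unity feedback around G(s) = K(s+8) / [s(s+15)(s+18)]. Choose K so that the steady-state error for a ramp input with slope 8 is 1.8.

150

The open loop has one pole at the origin → type 1 system.
K_v = lim_{s→0} s·G(s) = K·8 / (15·18) = (4/135)·K.
e_ss = 8/K_v = 1.8 ⇒ K_v = 40/9 ⇒ K = (40/9)/(4/135) = 150.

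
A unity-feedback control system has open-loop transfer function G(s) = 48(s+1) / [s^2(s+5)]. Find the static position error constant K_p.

infinity

K_p = lim_{s→0} G(s); with 2 poles at the origin the limit diverges, so K_p = ∞.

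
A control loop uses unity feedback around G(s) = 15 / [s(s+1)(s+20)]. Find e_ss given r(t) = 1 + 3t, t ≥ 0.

G(s) has one factor of s in the denominator, so the system is type 1. Treating each term separately:
  • 1: tracked with zero error.
  • 3t: e_ss = 3/K_v with K_v=0.75 → 4.
Total e_ss = 4.

4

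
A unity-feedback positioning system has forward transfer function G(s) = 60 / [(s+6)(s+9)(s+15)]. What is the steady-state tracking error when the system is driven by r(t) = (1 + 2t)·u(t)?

System type = 0 (no poles at s=0). By superposition:
  • 1: e_ss = 1/(1+K_p) with K_p=2/27 → 27/29.
  • 2t: a type-0 system cannot track it, e_ss → ∞.
The unbounded component dominates.

infinity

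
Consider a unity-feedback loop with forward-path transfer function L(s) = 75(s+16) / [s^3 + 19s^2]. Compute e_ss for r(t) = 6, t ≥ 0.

0

Lowest-order denominator term is 19s^2, so the open loop has 2 poles at the origin → type 2 system.
A type-2 system has K_p = ∞, so it tracks a step input with zero steady-state error.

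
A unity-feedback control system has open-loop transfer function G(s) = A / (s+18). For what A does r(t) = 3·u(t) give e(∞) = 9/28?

150

No free integrators in G(s): this is a type 0 system.
K_p = lim_{s→0} G(s) = A / (18) = (1/18)·A.
e_ss = 3/(1 + K_p) = 9/28 ⇒ 1 + (1/18)·A = 28/3 ⇒ A = 150.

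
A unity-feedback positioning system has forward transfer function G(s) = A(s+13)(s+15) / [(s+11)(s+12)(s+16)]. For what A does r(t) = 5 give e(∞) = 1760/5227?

No free integrators in G(s): this is a type 0 system.
K_p = lim_{s→0} G(s) = A·13·15 / (11·12·16) = (65/704)·A.
e_ss = 5/(1 + K_p) = 1760/5227 ⇒ 1 + (65/704)·A = 5227/352 ⇒ A = 150.

150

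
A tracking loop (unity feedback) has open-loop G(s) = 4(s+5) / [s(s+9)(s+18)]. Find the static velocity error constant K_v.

The open loop has one pole at the origin → type 1 system.
K_v = lim_{s→0} s·G(s) = 4·5 / (9·18) = 10/81.

10/81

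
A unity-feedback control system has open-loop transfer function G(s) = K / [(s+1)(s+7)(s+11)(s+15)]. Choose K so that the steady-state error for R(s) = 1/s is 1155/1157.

2

System type = 0 (no poles at s=0).
K_p = lim_{s→0} G(s) = K / (1·7·11·15) = (1/1155)·K.
e_ss = 1/(1 + K_p) = 1155/1157 ⇒ 1 + (1/1155)·K = 1157/1155 ⇒ K = 2.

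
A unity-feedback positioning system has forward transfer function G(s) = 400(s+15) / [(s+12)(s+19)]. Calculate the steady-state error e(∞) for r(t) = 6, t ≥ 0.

No free integrators in G(s): this is a type 0 system.
K_p = lim_{s→0} G(s) = 400·15 / (12·19) = 500/19.
e_ss = 6/(1 + K_p) = 6/(519/19) = 38/173.

38/173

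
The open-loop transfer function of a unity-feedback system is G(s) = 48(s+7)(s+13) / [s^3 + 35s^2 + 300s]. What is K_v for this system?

Lowest-order denominator term is 300s, so the open loop has 1 pole at the origin → type 1 system.
K_v = lim_{s→0} s·G(s) = 48·7·13 / 300 = 14.56.

14.56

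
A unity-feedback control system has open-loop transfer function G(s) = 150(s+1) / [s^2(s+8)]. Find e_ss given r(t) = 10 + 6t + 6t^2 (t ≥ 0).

System type = 2 (two poles at s=0). Taking each input component in turn:
  • 10: tracked with zero error.
  • 6t: tracked with zero error.
  • 6t^2: e_ss = 12/K_a with K_a=18.75 → 0.64.
Total e_ss = 0.64.

0.64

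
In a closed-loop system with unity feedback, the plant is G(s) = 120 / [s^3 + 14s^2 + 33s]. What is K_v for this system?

The denominator has no term below 33s — 1 pole at s=0, type 1.
K_v = lim_{s→0} s·G(s) = 120 / 33 = 40/11.

40/11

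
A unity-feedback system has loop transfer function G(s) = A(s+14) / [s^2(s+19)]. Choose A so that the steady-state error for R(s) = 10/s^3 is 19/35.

25

System type = 2 (two poles at s=0).
K_a = lim_{s→0} s^2·G(s) = A·14 / (19) = (14/19)·A.
e_ss = 10/K_a = 19/35 ⇒ K_a = 350/19 ⇒ A = (350/19)/(14/19) = 25.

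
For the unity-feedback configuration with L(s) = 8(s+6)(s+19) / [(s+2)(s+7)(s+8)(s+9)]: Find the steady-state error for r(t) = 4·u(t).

2.1

System type = 0 (no poles at s=0).
K_p = lim_{s→0} L(s) = 8·6·19 / (2·7·8·9) = 19/21.
e_ss = 4/(1 + K_p) = 4/(40/21) = 2.1.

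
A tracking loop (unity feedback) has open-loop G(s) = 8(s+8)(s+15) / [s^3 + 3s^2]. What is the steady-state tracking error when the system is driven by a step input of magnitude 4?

Factoring s^2 from the denominator leaves a polynomial with constant term 3, so the system is type 2.
K_p = ∞ for a type-2 system; e_ss to a step is zero.

0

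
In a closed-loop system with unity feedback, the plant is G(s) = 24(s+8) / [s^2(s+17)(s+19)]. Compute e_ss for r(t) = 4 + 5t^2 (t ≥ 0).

1615/96

Two free integrators in G(s): this is a type 2 system. By superposition:
  • 4: tracked with zero error.
  • 5t^2: e_ss = 10/K_a with K_a=192/323 → 1615/96.
Total e_ss = 1615/96.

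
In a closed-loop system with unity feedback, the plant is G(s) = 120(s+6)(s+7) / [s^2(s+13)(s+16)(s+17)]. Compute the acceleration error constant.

G(s) has two factors of s in the denominator, so the system is type 2.
K_a = lim_{s→0} s^2·G(s) = 120·6·7 / (13·16·17) = 315/221.

315/221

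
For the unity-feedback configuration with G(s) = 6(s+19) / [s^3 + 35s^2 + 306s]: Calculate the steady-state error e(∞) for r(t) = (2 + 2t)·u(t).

Factoring s from the denominator leaves a polynomial with constant term 306, so the system is type 1. Taking each input component in turn:
  • 2: tracked with zero error.
  • 2t: e_ss = 2/K_v with K_v=19/51 → 102/19.
Total e_ss = 102/19.

102/19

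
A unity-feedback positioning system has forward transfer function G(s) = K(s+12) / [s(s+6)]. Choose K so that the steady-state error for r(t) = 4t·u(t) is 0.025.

80

One free integrator in G(s): this is a type 1 system.
K_v = lim_{s→0} s·G(s) = K·12 / (6) = 2·K.
e_ss = 4/K_v = 0.025 ⇒ K_v = 160 ⇒ K = 160/2 = 80.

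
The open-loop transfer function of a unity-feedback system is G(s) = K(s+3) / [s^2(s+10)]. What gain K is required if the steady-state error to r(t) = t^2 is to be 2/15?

50

System type = 2 (two poles at s=0).
K_a = lim_{s→0} s^2·G(s) = K·3 / (10) = 0.3·K.
e_ss = 2/K_a = 2/15 ⇒ K_a = 15 ⇒ K = 15/0.3 = 50.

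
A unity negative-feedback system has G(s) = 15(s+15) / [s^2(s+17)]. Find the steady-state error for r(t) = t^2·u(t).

System type = 2 (two poles at s=0).
K_a = lim_{s→0} s^2·G(s) = 15·15 / (17) = 225/17.
r(t) = t^2 gives R(s) = 2/s^3.
e_ss = 2/K_a = 2/(225/17) = 34/225.

34/225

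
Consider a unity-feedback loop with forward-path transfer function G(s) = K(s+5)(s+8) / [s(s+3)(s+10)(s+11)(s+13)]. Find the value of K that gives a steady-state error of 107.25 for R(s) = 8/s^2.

8

The open loop has one pole at the origin → type 1 system.
K_v = lim_{s→0} s·G(s) = K·5·8 / (3·10·11·13) = (4/429)·K.
e_ss = 8/K_v = 107.25 ⇒ K_v = 32/429 ⇒ K = (32/429)/(4/429) = 8.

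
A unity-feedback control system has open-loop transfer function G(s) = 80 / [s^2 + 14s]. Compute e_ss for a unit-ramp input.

Lowest-order denominator term is 14s, so the open loop has 1 pole at the origin → type 1 system.
K_v = lim_{s→0} s·G(s) = 80 / 14 = 40/7.
e_ss = 1/K_v = 1/(40/7) = 0.175.

0.175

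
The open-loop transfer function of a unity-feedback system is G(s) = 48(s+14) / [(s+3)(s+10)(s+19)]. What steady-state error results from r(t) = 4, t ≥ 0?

System type = 0 (no poles at s=0).
K_p = lim_{s→0} G(s) = 48·14 / (3·10·19) = 112/95.
e_ss = 4/(1 + K_p) = 4/(207/95) = 380/207.

380/207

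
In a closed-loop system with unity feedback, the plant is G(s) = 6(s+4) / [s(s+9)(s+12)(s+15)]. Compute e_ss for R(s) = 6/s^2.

One free integrator in G(s): this is a type 1 system.
K_v = lim_{s→0} s·G(s) = 6·4 / (9·12·15) = 2/135.
e_ss = 6/K_v = 6/(2/135) = 405.

405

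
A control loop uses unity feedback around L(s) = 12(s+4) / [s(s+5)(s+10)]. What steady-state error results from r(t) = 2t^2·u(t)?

infinity

System type = 1 (one pole at s=0).
For a type-1 system K_a = 0, so e_ss to a parabolic input is unbounded.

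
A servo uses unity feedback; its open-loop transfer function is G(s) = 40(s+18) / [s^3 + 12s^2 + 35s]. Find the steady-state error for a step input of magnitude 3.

0

The denominator has no term below 35s — 1 pole at s=0, type 1.
K_p = ∞ for a type-1 system; e_ss to a step is zero.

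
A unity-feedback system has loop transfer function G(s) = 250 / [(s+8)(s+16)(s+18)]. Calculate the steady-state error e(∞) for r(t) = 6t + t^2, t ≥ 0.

infinity

System type = 0 (no poles at s=0). Treating each term separately:
  • 6t: a type-0 system cannot track it, e_ss → ∞.
  • t^2: a type-0 system cannot track it, e_ss → ∞.
The unbounded component dominates.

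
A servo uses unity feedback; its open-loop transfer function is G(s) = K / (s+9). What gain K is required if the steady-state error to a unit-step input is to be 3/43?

The open loop has no poles at the origin → type 0 system.
K_p = lim_{s→0} G(s) = K / (9) = (1/9)·K.
e_ss = 1/(1 + K_p) = 3/43 ⇒ 1 + (1/9)·K = 43/3 ⇒ K = 120.

120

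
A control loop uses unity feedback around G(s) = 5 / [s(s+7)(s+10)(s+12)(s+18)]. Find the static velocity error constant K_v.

1/3024

One free integrator in G(s): this is a type 1 system.
K_v = lim_{s→0} s·G(s) = 5 / (7·10·12·18) = 1/3024.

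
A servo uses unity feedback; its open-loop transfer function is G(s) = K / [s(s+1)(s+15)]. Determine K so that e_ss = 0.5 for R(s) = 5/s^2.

System type = 1 (one pole at s=0).
K_v = lim_{s→0} s·G(s) = K / (1·15) = (1/15)·K.
e_ss = 5/K_v = 0.5 ⇒ K_v = 10 ⇒ K = 10/(1/15) = 150.

150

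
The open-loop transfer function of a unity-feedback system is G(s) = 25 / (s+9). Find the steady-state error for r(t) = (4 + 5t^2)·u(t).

The open loop has no poles at the origin → type 0 system. Taking each input component in turn:
  • 4: e_ss = 4/(1+K_p) with K_p=25/9 → 18/17.
  • 5t^2: a type-0 system cannot track it, e_ss → ∞.
The unbounded component dominates.

infinity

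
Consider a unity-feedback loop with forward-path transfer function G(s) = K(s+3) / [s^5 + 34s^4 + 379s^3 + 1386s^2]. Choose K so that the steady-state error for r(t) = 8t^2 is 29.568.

250

Lowest-order denominator term is 1386s^2, so the open loop has 2 poles at the origin → type 2 system.
K_a = lim_{s→0} s^2·G(s) = K·3 / 1386 = (1/462)·K.
e_ss = 16/K_a = 29.568 ⇒ K_a = 125/231 ⇒ K = (125/231)/(1/462) = 250.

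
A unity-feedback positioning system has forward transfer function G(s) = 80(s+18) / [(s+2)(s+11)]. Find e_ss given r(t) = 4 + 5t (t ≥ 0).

System type = 0 (no poles at s=0). Taking each input component in turn:
  • 4: e_ss = 4/(1+K_p) with K_p=720/11 → 44/731.
  • 5t: a type-0 system cannot track it, e_ss → ∞.
The unbounded component dominates.

infinity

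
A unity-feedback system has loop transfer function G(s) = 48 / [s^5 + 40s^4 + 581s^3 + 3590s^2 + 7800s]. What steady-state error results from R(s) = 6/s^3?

infinity

The denominator has no term below 7800s — 1 pole at s=0, type 1.
For a type-1 system K_a = 0, so e_ss to a parabolic input is unbounded.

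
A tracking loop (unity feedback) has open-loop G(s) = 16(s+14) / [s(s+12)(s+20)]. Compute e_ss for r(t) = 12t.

90/7

System type = 1 (one pole at s=0).
K_v = lim_{s→0} s·G(s) = 16·14 / (12·20) = 14/15.
e_ss = 12/K_v = 12/(14/15) = 90/7.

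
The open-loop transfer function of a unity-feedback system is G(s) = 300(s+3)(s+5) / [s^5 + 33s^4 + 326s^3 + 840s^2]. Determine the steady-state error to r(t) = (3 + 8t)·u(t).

0

Lowest-order denominator term is 840s^2, so the open loop has 2 poles at the origin → type 2 system. Treating each term separately:
  • 3: tracked with zero error.
  • 8t: tracked with zero error.
Total e_ss = 0.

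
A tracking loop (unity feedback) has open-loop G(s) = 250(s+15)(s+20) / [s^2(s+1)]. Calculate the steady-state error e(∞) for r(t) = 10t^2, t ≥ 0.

1/3750

Two free integrators in G(s): this is a type 2 system.
K_a = lim_{s→0} s^2·G(s) = 250·15·20 / (1) = 75000.
r(t) = 10t^2 gives R(s) = 20/s^3.
e_ss = 20/K_a = 20/75000 = 1/3750.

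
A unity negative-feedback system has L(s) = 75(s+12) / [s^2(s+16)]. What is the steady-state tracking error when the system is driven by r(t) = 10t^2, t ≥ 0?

16/45

System type = 2 (two poles at s=0).
K_a = lim_{s→0} s^2·L(s) = 75·12 / (16) = 56.25.
r(t) = 10t^2 gives R(s) = 20/s^3.
e_ss = 20/K_a = 20/56.25 = 16/45.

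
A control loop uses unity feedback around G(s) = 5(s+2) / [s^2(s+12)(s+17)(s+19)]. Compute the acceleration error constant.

5/1938

The open loop has two poles at the origin → type 2 system.
K_a = lim_{s→0} s^2·G(s) = 5·2 / (12·17·19) = 5/1938.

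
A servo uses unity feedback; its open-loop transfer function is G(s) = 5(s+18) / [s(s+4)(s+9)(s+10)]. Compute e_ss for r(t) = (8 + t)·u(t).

The open loop has one pole at the origin → type 1 system. Taking each input component in turn:
  • 8: tracked with zero error.
  • t: e_ss = 1/K_v with K_v=0.25 → 4.
Total e_ss = 4.

4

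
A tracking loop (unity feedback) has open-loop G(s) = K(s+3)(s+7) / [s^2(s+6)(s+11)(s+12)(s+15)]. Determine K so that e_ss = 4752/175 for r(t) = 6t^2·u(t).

Two free integrators in G(s): this is a type 2 system.
K_a = lim_{s→0} s^2·G(s) = K·3·7 / (6·11·12·15) = (7/3960)·K.
e_ss = 12/K_a = 4752/175 ⇒ K_a = 175/396 ⇒ K = (175/396)/(7/3960) = 250.

250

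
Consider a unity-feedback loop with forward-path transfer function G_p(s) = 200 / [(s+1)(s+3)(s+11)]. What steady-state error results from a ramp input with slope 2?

infinity

No free integrators in G_p(s): this is a type 0 system.
K_v = lim_{s→0} s·G_p(s) = 0; the steady-state error to this ramp input grows without bound.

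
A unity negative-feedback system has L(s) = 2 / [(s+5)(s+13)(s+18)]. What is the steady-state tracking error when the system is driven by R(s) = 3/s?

The open loop has no poles at the origin → type 0 system.
K_p = lim_{s→0} L(s) = 2 / (5·13·18) = 1/585.
e_ss = 3/(1 + K_p) = 3/(586/585) = 1755/586.

1755/586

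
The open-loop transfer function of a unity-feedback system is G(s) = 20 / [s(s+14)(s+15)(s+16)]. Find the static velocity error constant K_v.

1/168

System type = 1 (one pole at s=0).
K_v = lim_{s→0} s·G(s) = 20 / (14·15·16) = 1/168.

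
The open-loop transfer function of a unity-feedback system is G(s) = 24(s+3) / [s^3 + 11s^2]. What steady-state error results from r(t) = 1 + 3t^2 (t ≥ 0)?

Lowest-order denominator term is 11s^2, so the open loop has 2 poles at the origin → type 2 system. By superposition:
  • 1: tracked with zero error.
  • 3t^2: e_ss = 6/K_a with K_a=72/11 → 11/12.
Total e_ss = 11/12.

11/12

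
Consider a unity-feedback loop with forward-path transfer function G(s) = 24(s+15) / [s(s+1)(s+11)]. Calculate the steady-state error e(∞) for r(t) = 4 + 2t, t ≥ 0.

11/180

One free integrator in G(s): this is a type 1 system. Treating each term separately:
  • 4: tracked with zero error.
  • 2t: e_ss = 2/K_v with K_v=360/11 → 11/180.
Total e_ss = 11/180.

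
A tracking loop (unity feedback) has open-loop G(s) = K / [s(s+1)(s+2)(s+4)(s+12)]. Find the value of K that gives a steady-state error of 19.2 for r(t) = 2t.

The open loop has one pole at the origin → type 1 system.
K_v = lim_{s→0} s·G(s) = K / (1·2·4·12) = (1/96)·K.
e_ss = 2/K_v = 19.2 ⇒ K_v = 5/48 ⇒ K = (5/48)/(1/96) = 10.

10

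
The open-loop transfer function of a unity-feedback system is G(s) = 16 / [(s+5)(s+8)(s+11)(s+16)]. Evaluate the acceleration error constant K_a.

G(s) has no factors of s in the denominator, so the system is type 0.
K_a = lim_{s→0} s^2·G(s) = 0 (the extra factor of s kills the finite limit).

0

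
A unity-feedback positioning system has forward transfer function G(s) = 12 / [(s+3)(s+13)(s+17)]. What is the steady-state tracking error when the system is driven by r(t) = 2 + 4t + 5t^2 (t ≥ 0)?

No free integrators in G(s): this is a type 0 system. Treating each term separately:
  • 2: e_ss = 2/(1+K_p) with K_p=4/221 → 442/225.
  • 4t: a type-0 system cannot track it, e_ss → ∞.
  • 5t^2: a type-0 system cannot track it, e_ss → ∞.
The unbounded component dominates.

infinity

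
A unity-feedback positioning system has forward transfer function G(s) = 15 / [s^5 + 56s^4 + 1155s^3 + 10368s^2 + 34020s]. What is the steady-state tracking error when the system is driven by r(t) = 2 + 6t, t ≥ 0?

Lowest-order denominator term is 34020s, so the open loop has 1 pole at the origin → type 1 system. Treating each term separately:
  • 2: tracked with zero error.
  • 6t: e_ss = 6/K_v with K_v=1/2268 → 13608.
Total e_ss = 13608.

13608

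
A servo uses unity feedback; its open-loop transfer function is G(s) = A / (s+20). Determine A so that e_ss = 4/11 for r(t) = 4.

200

G(s) has no factors of s in the denominator, so the system is type 0.
K_p = lim_{s→0} G(s) = A / (20) = 0.05·A.
e_ss = 4/(1 + K_p) = 4/11 ⇒ 1 + 0.05·A = 11 ⇒ A = 200.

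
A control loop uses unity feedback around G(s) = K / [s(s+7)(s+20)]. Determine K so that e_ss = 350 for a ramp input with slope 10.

The open loop has one pole at the origin → type 1 system.
K_v = lim_{s→0} s·G(s) = K / (7·20) = (1/140)·K.
e_ss = 10/K_v = 350 ⇒ K_v = 1/35 ⇒ K = (1/35)/(1/140) = 4.

4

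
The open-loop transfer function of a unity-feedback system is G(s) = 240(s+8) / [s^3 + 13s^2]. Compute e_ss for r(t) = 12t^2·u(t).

0.1625

Lowest-order denominator term is 13s^2, so the open loop has 2 poles at the origin → type 2 system.
K_a = lim_{s→0} s^2·G(s) = 240·8 / 13 = 1920/13.
r(t) = 12t^2 gives R(s) = 24/s^3.
e_ss = 24/K_a = 24/(1920/13) = 0.1625.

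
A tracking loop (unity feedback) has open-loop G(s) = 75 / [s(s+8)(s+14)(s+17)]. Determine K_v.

One free integrator in G(s): this is a type 1 system.
K_v = lim_{s→0} s·G(s) = 75 / (8·14·17) = 75/1904.

75/1904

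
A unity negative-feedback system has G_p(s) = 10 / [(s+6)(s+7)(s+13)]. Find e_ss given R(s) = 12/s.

1638/139

G_p(s) has no factors of s in the denominator, so the system is type 0.
K_p = lim_{s→0} G_p(s) = 10 / (6·7·13) = 5/273.
e_ss = 12/(1 + K_p) = 12/(278/273) = 1638/139.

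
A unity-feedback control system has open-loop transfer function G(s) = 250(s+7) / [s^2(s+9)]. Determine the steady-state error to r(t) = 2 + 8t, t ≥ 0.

G(s) has two factors of s in the denominator, so the system is type 2. Taking each input component in turn:
  • 2: tracked with zero error.
  • 8t: tracked with zero error.
Total e_ss = 0.

0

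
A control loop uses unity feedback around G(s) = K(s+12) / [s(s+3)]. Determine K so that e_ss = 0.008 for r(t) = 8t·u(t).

The open loop has one pole at the origin → type 1 system.
K_v = lim_{s→0} s·G(s) = K·12 / (3) = 4·K.
e_ss = 8/K_v = 0.008 ⇒ K_v = 1000 ⇒ K = 1000/4 = 250.

250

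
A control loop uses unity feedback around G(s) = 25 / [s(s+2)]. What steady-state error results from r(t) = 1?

0

The open loop has one pole at the origin → type 1 system.
K_p = ∞ for a type-1 system; e_ss to a step is zero.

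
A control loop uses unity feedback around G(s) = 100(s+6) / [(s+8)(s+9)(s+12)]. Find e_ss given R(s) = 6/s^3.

G(s) has no factors of s in the denominator, so the system is type 0.
For a type-0 system K_a = 0, so e_ss to a parabolic input is unbounded.

infinity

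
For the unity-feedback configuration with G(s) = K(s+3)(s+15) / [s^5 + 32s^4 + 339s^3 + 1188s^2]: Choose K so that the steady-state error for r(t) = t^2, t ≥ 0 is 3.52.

15

Lowest-order denominator term is 1188s^2, so the open loop has 2 poles at the origin → type 2 system.
K_a = lim_{s→0} s^2·G(s) = K·3·15 / 1188 = (5/132)·K.
e_ss = 2/K_a = 3.52 ⇒ K_a = 25/44 ⇒ K = (25/44)/(5/132) = 15.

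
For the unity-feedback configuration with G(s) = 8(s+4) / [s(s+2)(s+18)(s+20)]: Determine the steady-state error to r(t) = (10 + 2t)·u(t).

45

The open loop has one pole at the origin → type 1 system. By superposition:
  • 10: tracked with zero error.
  • 2t: e_ss = 2/K_v with K_v=2/45 → 45.
Total e_ss = 45.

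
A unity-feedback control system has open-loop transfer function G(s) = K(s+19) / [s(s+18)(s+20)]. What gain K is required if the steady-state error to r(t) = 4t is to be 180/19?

The open loop has one pole at the origin → type 1 system.
K_v = lim_{s→0} s·G(s) = K·19 / (18·20) = (19/360)·K.
e_ss = 4/K_v = 180/19 ⇒ K_v = 19/45 ⇒ K = (19/45)/(19/360) = 8.

8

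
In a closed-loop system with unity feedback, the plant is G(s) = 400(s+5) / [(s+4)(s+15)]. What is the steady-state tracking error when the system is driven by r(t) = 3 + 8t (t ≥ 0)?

No free integrators in G(s): this is a type 0 system. By superposition:
  • 3: e_ss = 3/(1+K_p) with K_p=100/3 → 9/103.
  • 8t: a type-0 system cannot track it, e_ss → ∞.
The unbounded component dominates.

infinity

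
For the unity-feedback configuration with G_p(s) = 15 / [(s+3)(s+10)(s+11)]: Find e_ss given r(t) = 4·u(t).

System type = 0 (no poles at s=0).
K_p = lim_{s→0} G_p(s) = 15 / (3·10·11) = 1/22.
e_ss = 4/(1 + K_p) = 4/(23/22) = 88/23.

88/23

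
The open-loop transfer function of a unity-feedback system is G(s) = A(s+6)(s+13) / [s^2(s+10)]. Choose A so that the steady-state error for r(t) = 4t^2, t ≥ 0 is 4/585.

The open loop has two poles at the origin → type 2 system.
K_a = lim_{s→0} s^2·G(s) = A·6·13 / (10) = 7.8·A.
e_ss = 8/K_a = 4/585 ⇒ K_a = 1170 ⇒ A = 1170/7.8 = 150.

150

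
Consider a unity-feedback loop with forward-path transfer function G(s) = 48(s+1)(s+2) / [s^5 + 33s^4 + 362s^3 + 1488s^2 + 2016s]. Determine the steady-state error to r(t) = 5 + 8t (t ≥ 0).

Factoring s from the denominator leaves a polynomial with constant term 2016, so the system is type 1. Taking each input component in turn:
  • 5: tracked with zero error.
  • 8t: e_ss = 8/K_v with K_v=1/21 → 168.
Total e_ss = 168.

168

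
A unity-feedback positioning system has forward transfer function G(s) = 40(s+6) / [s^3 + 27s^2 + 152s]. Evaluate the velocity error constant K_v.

Lowest-order denominator term is 152s, so the open loop has 1 pole at the origin → type 1 system.
K_v = lim_{s→0} s·G(s) = 40·6 / 152 = 30/19.

30/19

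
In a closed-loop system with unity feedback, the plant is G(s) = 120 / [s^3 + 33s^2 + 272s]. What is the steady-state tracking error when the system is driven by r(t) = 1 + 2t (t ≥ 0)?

68/15

The denominator has no term below 272s — 1 pole at s=0, type 1. Treating each term separately:
  • 1: tracked with zero error.
  • 2t: e_ss = 2/K_v with K_v=15/34 → 68/15.
Total e_ss = 68/15.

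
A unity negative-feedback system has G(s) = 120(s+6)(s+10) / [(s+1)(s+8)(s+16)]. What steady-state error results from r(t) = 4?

16/229

No free integrators in G(s): this is a type 0 system.
K_p = lim_{s→0} G(s) = 120·6·10 / (1·8·16) = 56.25.
e_ss = 4/(1 + K_p) = 4/57.25 = 16/229.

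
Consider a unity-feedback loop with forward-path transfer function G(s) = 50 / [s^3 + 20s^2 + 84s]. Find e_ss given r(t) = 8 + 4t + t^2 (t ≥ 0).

Lowest-order denominator term is 84s, so the open loop has 1 pole at the origin → type 1 system. Treating each term separately:
  • 8: tracked with zero error.
  • 4t: e_ss = 4/K_v with K_v=25/42 → 6.72.
  • t^2: a type-1 system cannot track it, e_ss → ∞.
The unbounded component dominates.

infinity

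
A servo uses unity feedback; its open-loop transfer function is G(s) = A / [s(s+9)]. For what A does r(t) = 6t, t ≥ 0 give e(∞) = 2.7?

20

One free integrator in G(s): this is a type 1 system.
K_v = lim_{s→0} s·G(s) = A / (9) = (1/9)·A.
e_ss = 6/K_v = 2.7 ⇒ K_v = 20/9 ⇒ A = (20/9)/(1/9) = 20.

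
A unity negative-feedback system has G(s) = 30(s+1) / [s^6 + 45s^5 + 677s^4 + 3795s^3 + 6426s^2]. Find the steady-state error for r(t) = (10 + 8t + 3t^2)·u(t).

1285.2

Factoring s^2 from the denominator leaves a polynomial with constant term 6426, so the system is type 2. Treating each term separately:
  • 10: tracked with zero error.
  • 8t: tracked with zero error.
  • 3t^2: e_ss = 6/K_a with K_a=5/1071 → 1285.2.
Total e_ss = 1285.2.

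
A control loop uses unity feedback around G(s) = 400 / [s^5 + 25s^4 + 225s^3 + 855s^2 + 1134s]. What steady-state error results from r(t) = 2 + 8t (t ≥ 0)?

The denominator has no term below 1134s — 1 pole at s=0, type 1. By superposition:
  • 2: tracked with zero error.
  • 8t: e_ss = 8/K_v with K_v=200/567 → 22.68.
Total e_ss = 22.68.

22.68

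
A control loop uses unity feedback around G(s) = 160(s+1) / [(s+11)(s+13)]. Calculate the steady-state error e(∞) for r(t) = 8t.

infinity

G(s) has no factors of s in the denominator, so the system is type 0.
For a type-0 system K_v = 0, so e_ss to a ramp input is unbounded.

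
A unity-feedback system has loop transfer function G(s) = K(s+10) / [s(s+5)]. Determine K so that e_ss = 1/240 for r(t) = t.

120

System type = 1 (one pole at s=0).
K_v = lim_{s→0} s·G(s) = K·10 / (5) = 2·K.
e_ss = 1/K_v = 1/240 ⇒ K_v = 240 ⇒ K = 240/2 = 120.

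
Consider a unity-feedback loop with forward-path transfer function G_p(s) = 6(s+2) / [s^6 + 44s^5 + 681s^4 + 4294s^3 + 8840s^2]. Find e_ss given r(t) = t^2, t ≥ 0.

Factoring s^2 from the denominator leaves a polynomial with constant term 8840, so the system is type 2.
K_a = lim_{s→0} s^2·G_p(s) = 6·2 / 8840 = 3/2210.
r(t) = t^2 gives R(s) = 2/s^3.
e_ss = 2/K_a = 2/(3/2210) = 4420/3.

4420/3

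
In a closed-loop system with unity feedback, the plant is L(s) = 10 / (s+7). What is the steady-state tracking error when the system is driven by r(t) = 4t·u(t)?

L(s) has no factors of s in the denominator, so the system is type 0.
For a type-0 system K_v = 0, so e_ss to a ramp input is unbounded.

infinity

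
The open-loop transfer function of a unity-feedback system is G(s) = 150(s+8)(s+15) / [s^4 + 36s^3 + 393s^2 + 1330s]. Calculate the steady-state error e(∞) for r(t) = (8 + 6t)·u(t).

Factoring s from the denominator leaves a polynomial with constant term 1330, so the system is type 1. Treating each term separately:
  • 8: tracked with zero error.
  • 6t: e_ss = 6/K_v with K_v=1800/133 → 133/300.
Total e_ss = 133/300.

133/300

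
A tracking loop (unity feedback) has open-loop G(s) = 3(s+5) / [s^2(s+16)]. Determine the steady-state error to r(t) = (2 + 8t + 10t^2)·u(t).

64/3

Two free integrators in G(s): this is a type 2 system. Taking each input component in turn:
  • 2: tracked with zero error.
  • 8t: tracked with zero error.
  • 10t^2: e_ss = 20/K_a with K_a=0.9375 → 64/3.
Total e_ss = 64/3.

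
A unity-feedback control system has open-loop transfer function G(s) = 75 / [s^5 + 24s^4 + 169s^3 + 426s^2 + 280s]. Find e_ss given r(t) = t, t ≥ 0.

Factoring s from the denominator leaves a polynomial with constant term 280, so the system is type 1.
K_v = lim_{s→0} s·G(s) = 75 / 280 = 15/56.
e_ss = 1/K_v = 1/(15/56) = 56/15.

56/15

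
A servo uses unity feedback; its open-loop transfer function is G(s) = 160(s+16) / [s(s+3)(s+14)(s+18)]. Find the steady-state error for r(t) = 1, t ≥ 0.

0

One free integrator in G(s): this is a type 1 system.
A type-1 system has K_p = ∞, so it tracks a step input with zero steady-state error.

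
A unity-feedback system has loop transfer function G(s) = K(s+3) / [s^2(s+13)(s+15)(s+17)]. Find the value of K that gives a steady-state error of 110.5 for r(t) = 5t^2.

100

G(s) has two factors of s in the denominator, so the system is type 2.
K_a = lim_{s→0} s^2·G(s) = K·3 / (13·15·17) = (1/1105)·K.
e_ss = 10/K_a = 110.5 ⇒ K_a = 20/221 ⇒ K = (20/221)/(1/1105) = 100.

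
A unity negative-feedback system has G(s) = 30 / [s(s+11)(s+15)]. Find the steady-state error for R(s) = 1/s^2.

5.5

System type = 1 (one pole at s=0).
K_v = lim_{s→0} s·G(s) = 30 / (11·15) = 2/11.
e_ss = 1/K_v = 1/(2/11) = 5.5.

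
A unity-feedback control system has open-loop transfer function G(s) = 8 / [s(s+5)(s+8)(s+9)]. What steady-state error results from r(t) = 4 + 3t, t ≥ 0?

The open loop has one pole at the origin → type 1 system. Treating each term separately:
  • 4: tracked with zero error.
  • 3t: e_ss = 3/K_v with K_v=1/45 → 135.
Total e_ss = 135.

135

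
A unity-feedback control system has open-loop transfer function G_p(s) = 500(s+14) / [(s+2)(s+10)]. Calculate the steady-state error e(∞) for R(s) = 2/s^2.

infinity

The open loop has no poles at the origin → type 0 system.
For a type-0 system K_v = 0, so e_ss to a ramp input is unbounded.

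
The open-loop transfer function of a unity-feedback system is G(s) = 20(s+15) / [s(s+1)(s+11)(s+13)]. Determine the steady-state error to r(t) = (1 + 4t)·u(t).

143/75

G(s) has one factor of s in the denominator, so the system is type 1. Taking each input component in turn:
  • 1: tracked with zero error.
  • 4t: e_ss = 4/K_v with K_v=300/143 → 143/75.
Total e_ss = 143/75.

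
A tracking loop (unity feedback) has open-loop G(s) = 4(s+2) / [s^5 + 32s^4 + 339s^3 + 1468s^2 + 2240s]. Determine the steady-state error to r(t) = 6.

The denominator has no term below 2240s — 1 pole at s=0, type 1.
A type-1 system has K_p = ∞, so it tracks a step input with zero steady-state error.

0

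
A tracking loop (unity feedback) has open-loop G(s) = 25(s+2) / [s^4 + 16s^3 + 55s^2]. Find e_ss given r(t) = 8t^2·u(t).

The denominator has no term below 55s^2 — 2 poles at s=0, type 2.
K_a = lim_{s→0} s^2·G(s) = 25·2 / 55 = 10/11.
r(t) = 8t^2 gives R(s) = 16/s^3.
e_ss = 16/K_a = 16/(10/11) = 17.6.

17.6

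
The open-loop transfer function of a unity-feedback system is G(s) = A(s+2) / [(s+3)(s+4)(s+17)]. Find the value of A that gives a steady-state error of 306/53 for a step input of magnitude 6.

4

The open loop has no poles at the origin → type 0 system.
K_p = lim_{s→0} G(s) = A·2 / (3·4·17) = (1/102)·A.
e_ss = 6/(1 + K_p) = 306/53 ⇒ 1 + (1/102)·A = 53/51 ⇒ A = 4.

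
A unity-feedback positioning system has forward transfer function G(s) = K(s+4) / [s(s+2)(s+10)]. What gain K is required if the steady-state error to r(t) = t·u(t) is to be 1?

5

One free integrator in G(s): this is a type 1 system.
K_v = lim_{s→0} s·G(s) = K·4 / (2·10) = 0.2·K.
e_ss = 1/K_v = 1 ⇒ K_v = 1 ⇒ K = 1/0.2 = 5.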